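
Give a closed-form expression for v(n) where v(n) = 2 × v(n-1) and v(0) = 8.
Recurrence: v(n) = 2 × v(n-1), initial: v(0) = 8.
Each term is 2 times the previous, so this is geometric with ratio 2. After n steps: v(n) = v(0)·2ⁿ = 8·2ⁿ.

v(n) = 8·2ⁿ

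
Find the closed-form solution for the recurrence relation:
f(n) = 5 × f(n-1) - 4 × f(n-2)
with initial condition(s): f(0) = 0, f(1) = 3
Recurrence: f(n) = 5 × f(n-1) - 4 × f(n-2), initial: f(0) = 0, f(1) = 3.
Characteristic equation: r² - 5r + 4 = 0, which factors as (r - 4)(r - 1) = 0, so r = 4, 1. General solution f(n) = A·4ⁿ + B·1ⁿ. From f(0) = 0: A + B = 0. From f(1) = 3: 4A + 1B = 3. Solving gives A = 1, B = -1.

f(n) = 4ⁿ - 1ⁿ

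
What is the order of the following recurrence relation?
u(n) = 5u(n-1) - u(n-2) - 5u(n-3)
The order is the largest lag k for which u(n-k) appears. Here the deepest term is u(n-3), so the order is 3.

Order 3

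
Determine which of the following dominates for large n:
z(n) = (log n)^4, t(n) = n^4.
Comparing growth rates:
Growth-rate hierarchy: log n ≺ any polynomial ≺ any exponential cⁿ (c>1) ≺ n! ≺ nⁿ.
polynomial degree 4 dominates polylogarithmic (log n)^4 asymptotically.

t(n) grows faster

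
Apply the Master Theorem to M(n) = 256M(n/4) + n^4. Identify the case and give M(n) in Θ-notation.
Master Theorem template: M(n) = a·M(n/b) + f(n).
Here: a=256, b=4, f(n)=n^4
Compute log_b(a) = log_4(256) = 4.
f(n) = n^4 = Θ(n^4). Case 2: M(n) = Θ(n^4 log n).

Case 2: M(n) = Θ(n^4 log n)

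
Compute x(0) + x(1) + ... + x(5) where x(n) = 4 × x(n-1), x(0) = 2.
Computing the sequence terms: 2, 8, 32, 128, 512, 2048
Adding these values together:

2730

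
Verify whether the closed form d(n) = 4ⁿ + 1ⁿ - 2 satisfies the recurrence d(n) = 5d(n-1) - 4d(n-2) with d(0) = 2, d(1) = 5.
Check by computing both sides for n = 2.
From the recurrence with d(0) = 2, d(1) = 5:
  d(0) = 2, d(1) = 5, d(2) = 17
  so the recurrence gives d(2) = 17.
From the proposed closed form d(n) = 4ⁿ + 1ⁿ - 2:
  d(2) = 15.
The recurrence gives 17 but the closed form gives 15, so the closed form does not satisfy the recurrence.

No, the closed form is incorrect.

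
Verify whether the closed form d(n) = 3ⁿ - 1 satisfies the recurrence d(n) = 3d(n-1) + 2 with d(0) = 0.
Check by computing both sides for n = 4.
From the recurrence with d(0) = 0:
  d(0) = 0, d(1) = 2, d(2) = 8, d(3) = 26, d(4) = 80
  so the recurrence gives d(4) = 80.
From the proposed closed form d(n) = 3ⁿ - 1:
  d(4) = 80.
Both sides give 80 at n = 4, and the initial condition(s) match, so the closed form is consistent.

Yes, the closed form is correct.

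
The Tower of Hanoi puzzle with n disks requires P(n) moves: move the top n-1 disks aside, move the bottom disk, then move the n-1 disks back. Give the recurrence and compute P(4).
Moving n disks = move the top n-1 disks aside (P(n-1) moves) + move the largest disk (1 move) + move the n-1 disks back on top (P(n-1) moves), so P(n) = 2P(n-1) + 1, with P(1) = 1 (a single disk takes one move).
First terms: 1, 3, 7, 15, … — each is one less than a power of 2. Indeed P(n) + 1 = 2(P(n-1) + 1) with P(1) + 1 = 2, so P(n) + 1 = 2ⁿ and P(n) = 2ⁿ - 1.
Hence P(4) = 2^4 - 1 = 16 - 1 = 15.

P(n) = 2P(n-1) + 1, P(1) = 1; P(4) = 15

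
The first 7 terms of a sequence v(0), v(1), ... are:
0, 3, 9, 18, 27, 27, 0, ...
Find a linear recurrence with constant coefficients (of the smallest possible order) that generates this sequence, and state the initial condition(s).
Look for the lowest-order linear relation among consecutive terms.
Observation: v(n) - 3·v(n-1) - (-3)·v(n-2) = 0 holds for the shown terms, and no order-1 relation v(n) = α·v(n-1) + β fits.
Check at n=3: 3·9 + (-3)·3 = 18. ✓

v(n) = 3v(n-1) - 3v(n-2), v(0) = 0, v(1) = 3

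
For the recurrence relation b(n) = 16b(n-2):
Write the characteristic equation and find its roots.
Substitute b(n) = rⁿ and divide through by rⁿ⁻²: r² - 16 = 0
Factor: (r - 4)(r + 4) = 0, so r = 4, -4.
General solution: b(n) = A·4ⁿ + B·(-4)ⁿ

Characteristic: r² - 16 = 0, Roots: r = 4, -4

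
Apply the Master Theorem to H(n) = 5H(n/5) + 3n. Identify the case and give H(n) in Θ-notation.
Master Theorem template: H(n) = a·H(n/b) + f(n).
Here: a=5, b=5, f(n)=3n
Compute log_b(a) = log_5(5) = 1.
f(n) = 3n = Θ(n). Case 2: H(n) = Θ(n log n).

Case 2: H(n) = Θ(n log n)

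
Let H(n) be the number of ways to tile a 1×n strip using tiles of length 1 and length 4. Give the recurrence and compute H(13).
Condition on the last tile: it has length 1 (leaving a 1×(n-1) strip) or length 4 (leaving a 1×(n-4) strip), so H(n) = H(n-1) + H(n-4) (order-4 linear recurrence).
For 0 ≤ i < 4 only unit tiles fit, so H(i) = 1.
Iterating the recurrence: H(4) = 2, H(5) = 3, H(6) = 4, H(7) = 5, H(8) = 7, H(9) = 10, H(10) = 14, H(11) = 19, H(12) = 26, H(13) = 36.

H(n) = H(n-1) + H(n-4), with H(i) = 1 for 0 ≤ i < 4; H(13) = 36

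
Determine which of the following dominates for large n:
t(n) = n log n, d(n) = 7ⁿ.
Comparing growth rates:
Growth-rate hierarchy: log n ≺ any polynomial ≺ any exponential cⁿ (c>1) ≺ n! ≺ nⁿ.
exponential base 7 dominates polynomial degree 1 (with log factor) asymptotically.

d(n) grows faster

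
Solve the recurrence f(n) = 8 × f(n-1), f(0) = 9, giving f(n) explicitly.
Recurrence: f(n) = 8 × f(n-1), initial: f(0) = 9.
Each term is 8 times the previous, so this is geometric with ratio 8. After n steps: f(n) = f(0)·8ⁿ = 9·8ⁿ.

f(n) = 9·8ⁿ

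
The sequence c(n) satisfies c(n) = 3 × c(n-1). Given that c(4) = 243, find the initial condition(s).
In general c(n) = 3ⁿ · c(0). At n = 4: c(0) = c(4) / 3^4 = 243 / 81 = 3.

c(0) = 3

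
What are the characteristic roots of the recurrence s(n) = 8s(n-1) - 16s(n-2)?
Substitute s(n) = rⁿ and divide through by rⁿ⁻²: r² - 8r + 16 = 0
Factor: (r - 4)² = 0, so r = 4 (double root).
General solution: s(n) = (A + Bn)·4ⁿ

Characteristic: r² - 8r + 16 = 0, Roots: r = 4 (double root)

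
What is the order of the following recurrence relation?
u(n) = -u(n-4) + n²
The order is the largest lag k for which u(n-k) appears. Here the deepest term is u(n-4) (the n² term is non-homogeneous and does not affect the order), so the order is 4.

Order 4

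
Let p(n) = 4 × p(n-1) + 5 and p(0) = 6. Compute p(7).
Computing step by step:
p(0) = 6
p(1) = 4 × 6 + 5 = 29
p(2) = 4 × 29 + 5 = 121
p(3) = 4 × 121 + 5 = 489
p(4) = 4 × 489 + 5 = 1961
p(5) = 4 × 1961 + 5 = 7849
p(6) = 4 × 7849 + 5 = 31401
p(7) = 4 × 31401 + 5 = 125609

125609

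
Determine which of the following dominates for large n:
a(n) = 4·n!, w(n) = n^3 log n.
Comparing growth rates:
Growth-rate hierarchy: log n ≺ any polynomial ≺ any exponential cⁿ (c>1) ≺ n! ≺ nⁿ.
factorial dominates polynomial degree 3 (with log factor) asymptotically.

a(n) grows faster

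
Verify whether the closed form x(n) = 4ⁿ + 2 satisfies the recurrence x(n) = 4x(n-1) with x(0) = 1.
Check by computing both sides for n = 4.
From the recurrence with x(0) = 1:
  x(0) = 1, x(1) = 4, x(2) = 16, x(3) = 64, x(4) = 256
  so the recurrence gives x(4) = 256.
From the proposed closed form x(n) = 4ⁿ + 2:
  x(4) = 258.
The recurrence gives 256 but the closed form gives 258, so the closed form does not satisfy the recurrence.

No, the closed form is incorrect.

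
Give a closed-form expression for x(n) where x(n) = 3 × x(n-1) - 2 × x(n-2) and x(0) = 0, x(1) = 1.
Recurrence: x(n) = 3 × x(n-1) - 2 × x(n-2), initial: x(0) = 0, x(1) = 1.
Characteristic equation: r² - 3r + 2 = 0, which factors as (r - 2)(r - 1) = 0, so r = 2, 1. General solution x(n) = A·2ⁿ + B·1ⁿ. From x(0) = 0: A + B = 0. From x(1) = 1: 2A + 1B = 1. Solving gives A = 1, B = -1.

x(n) = 2ⁿ - 1ⁿ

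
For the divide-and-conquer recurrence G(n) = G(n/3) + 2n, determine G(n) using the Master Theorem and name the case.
Master Theorem template: G(n) = a·G(n/b) + f(n).
Here: a=1, b=3, f(n)=2n
Compute log_b(a) = log_3(1) = 0.
f(n) = 2n = Ω(n^(0+ε)) with ε = 1, and the regularity condition holds (a·f(n/b) = (a/b^1)·f(n) with a/b^1 = 3^-1 < 1). Case 3: G(n) = Θ(f(n)) = Θ(n).

Case 3: G(n) = Θ(n)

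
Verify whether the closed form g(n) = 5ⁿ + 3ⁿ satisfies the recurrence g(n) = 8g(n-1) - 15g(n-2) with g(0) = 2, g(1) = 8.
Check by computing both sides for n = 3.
From the recurrence with g(0) = 2, g(1) = 8:
  g(0) = 2, g(1) = 8, g(2) = 34, g(3) = 152
  so the recurrence gives g(3) = 152.
From the proposed closed form g(n) = 5ⁿ + 3ⁿ:
  g(3) = 152.
Both sides give 152 at n = 3, and the initial condition(s) match, so the closed form is consistent.

Yes, the closed form is correct.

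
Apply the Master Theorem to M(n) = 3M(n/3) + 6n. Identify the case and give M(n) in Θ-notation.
Master Theorem template: M(n) = a·M(n/b) + f(n).
Here: a=3, b=3, f(n)=6n
Compute log_b(a) = log_3(3) = 1.
f(n) = 6n = Θ(n). Case 2: M(n) = Θ(n log n).

Case 2: M(n) = Θ(n log n)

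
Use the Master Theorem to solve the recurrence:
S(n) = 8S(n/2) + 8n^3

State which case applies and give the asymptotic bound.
Master Theorem template: S(n) = a·S(n/b) + f(n).
Here: a=8, b=2, f(n)=8n^3
Compute log_b(a) = log_2(8) = 3.
f(n) = 8n^3 = Θ(n^3). Case 2: S(n) = Θ(n^3 log n).

Case 2: S(n) = Θ(n^3 log n)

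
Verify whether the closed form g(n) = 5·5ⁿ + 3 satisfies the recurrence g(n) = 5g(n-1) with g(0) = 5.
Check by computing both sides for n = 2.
From the recurrence with g(0) = 5:
  g(0) = 5, g(1) = 25, g(2) = 125
  so the recurrence gives g(2) = 125.
From the proposed closed form g(n) = 5·5ⁿ + 3:
  g(2) = 128.
The recurrence gives 125 but the closed form gives 128, so the closed form does not satisfy the recurrence.

No, the closed form is incorrect.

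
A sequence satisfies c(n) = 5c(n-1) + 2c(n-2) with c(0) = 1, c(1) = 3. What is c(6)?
Computing the sequence terms:
1, 3, 17, 91, 489, 2627, 14113

14113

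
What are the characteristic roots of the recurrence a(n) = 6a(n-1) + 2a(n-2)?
Substitute a(n) = rⁿ and divide through by rⁿ⁻²: r² - 6r - 2 = 0
Discriminant: 6² + 4·2 = 44, not a perfect square, so by the quadratic formula r = (6 ± √44)/2.
General solution: a(n) = A·r₁ⁿ + B·r₂ⁿ where r₁,r₂ = (6 ± √44)/2

Characteristic: r² - 6r - 2 = 0, Roots: r = (6 ± √44)/2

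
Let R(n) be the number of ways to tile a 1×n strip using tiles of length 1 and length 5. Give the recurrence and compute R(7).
Condition on the last tile: it has length 1 (leaving a 1×(n-1) strip) or length 5 (leaving a 1×(n-5) strip), so R(n) = R(n-1) + R(n-5) (order-5 linear recurrence).
For 0 ≤ i < 5 only unit tiles fit, so R(i) = 1.
Iterating the recurrence: R(5) = 2, R(6) = 3, R(7) = 4.

R(n) = R(n-1) + R(n-5), with R(i) = 1 for 0 ≤ i < 5; R(7) = 4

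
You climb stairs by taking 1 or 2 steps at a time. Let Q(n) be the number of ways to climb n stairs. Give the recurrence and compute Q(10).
Condition on the size of the last step (1 to 2): before it there were n-1, …, n-2 stairs climbed, and these cases are disjoint, so Q(n) = Q(n-1) + Q(n-2) (Fibonacci-type sequence).
Initial conditions by direct count (compositions of i into parts ≤ 2): Q(1) = 1; Q(2) = 2.
Iterating the recurrence: Q(3) = 3, Q(4) = 5, Q(5) = 8, Q(6) = 13, Q(7) = 21, Q(8) = 34, Q(9) = 55, Q(10) = 89.

Q(n) = Q(n-1) + Q(n-2), Q(1) = 1, Q(2) = 2; Q(10) = 89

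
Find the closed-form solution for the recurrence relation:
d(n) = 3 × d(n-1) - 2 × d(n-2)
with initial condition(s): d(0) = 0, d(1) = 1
Recurrence: d(n) = 3 × d(n-1) - 2 × d(n-2), initial: d(0) = 0, d(1) = 1.
Characteristic equation: r² - 3r + 2 = 0, which factors as (r - 2)(r - 1) = 0, so r = 2, 1. General solution d(n) = A·2ⁿ + B·1ⁿ. From d(0) = 0: A + B = 0. From d(1) = 1: 2A + 1B = 1. Solving gives A = 1, B = -1.

d(n) = 2ⁿ - 1ⁿ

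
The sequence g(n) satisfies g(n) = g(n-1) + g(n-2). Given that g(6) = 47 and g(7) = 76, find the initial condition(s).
Work backwards using g(k) = g(k+2) - g(k+1):
g(5) = g(7) - g(6) = 76 - 47 = 29
g(4) = g(6) - g(5) = 47 - 29 = 18
g(3) = g(5) - g(4) = 29 - 18 = 11
g(2) = g(4) - g(3) = 18 - 11 = 7
g(1) = g(3) - g(2) = 11 - 7 = 4
g(0) = g(2) - g(1) = 7 - 4 = 3

g(0) = 3, g(1) = 4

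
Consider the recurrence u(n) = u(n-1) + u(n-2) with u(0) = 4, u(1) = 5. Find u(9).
Computing the sequence terms:
4, 5, 9, 14, 23, 37, 60, 97, 157, 254

254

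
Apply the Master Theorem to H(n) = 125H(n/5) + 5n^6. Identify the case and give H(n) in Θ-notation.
Master Theorem template: H(n) = a·H(n/b) + f(n).
Here: a=125, b=5, f(n)=5n^6
Compute log_b(a) = log_5(125) = 3.
f(n) = 5n^6 = Ω(n^(3+ε)) with ε = 3, and the regularity condition holds (a·f(n/b) = (a/b^6)·f(n) with a/b^6 = 5^-3 < 1). Case 3: H(n) = Θ(f(n)) = Θ(n^6).

Case 3: H(n) = Θ(n^6)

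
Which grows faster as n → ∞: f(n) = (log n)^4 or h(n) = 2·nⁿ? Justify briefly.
Comparing growth rates:
Growth-rate hierarchy: log n ≺ any polynomial ≺ any exponential cⁿ (c>1) ≺ n! ≺ nⁿ.
super-exponential nⁿ dominates polylogarithmic (log n)^4 asymptotically.

h(n) grows faster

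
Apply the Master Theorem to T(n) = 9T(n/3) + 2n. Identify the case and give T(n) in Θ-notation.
Master Theorem template: T(n) = a·T(n/b) + f(n).
Here: a=9, b=3, f(n)=2n
Compute log_b(a) = log_3(9) = 2.
f(n) = 2n = O(n^(2-ε)) with ε = 1. Case 1: T(n) = Θ(n^log_b(a)) = Θ(n^2).

Case 1: T(n) = Θ(n^2)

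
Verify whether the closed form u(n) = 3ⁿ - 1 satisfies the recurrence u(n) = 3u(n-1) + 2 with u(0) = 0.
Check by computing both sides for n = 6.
From the recurrence with u(0) = 0:
  u(0) = 0, u(1) = 2, u(2) = 8, u(3) = 26, u(4) = 80, u(5) = 242, u(6) = 728
  so the recurrence gives u(6) = 728.
From the proposed closed form u(n) = 3ⁿ - 1:
  u(6) = 728.
Both sides give 728 at n = 6, and the initial condition(s) match, so the closed form is consistent.

Yes, the closed form is correct.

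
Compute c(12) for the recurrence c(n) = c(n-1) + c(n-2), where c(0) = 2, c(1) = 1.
Computing the sequence terms:
2, 1, 3, 4, 7, 11, 18, 29, 47, 76, 123, 199, 322

322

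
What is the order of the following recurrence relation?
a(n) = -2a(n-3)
The order is the largest lag k for which a(n-k) appears. Here the deepest term is a(n-3), so the order is 3.

Order 3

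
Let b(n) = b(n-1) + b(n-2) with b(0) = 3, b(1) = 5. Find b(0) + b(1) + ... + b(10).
Computing the sequence terms: 3, 5, 8, 13, 21, 34, 55, 89, 144, 233, 377
Adding these values together:

982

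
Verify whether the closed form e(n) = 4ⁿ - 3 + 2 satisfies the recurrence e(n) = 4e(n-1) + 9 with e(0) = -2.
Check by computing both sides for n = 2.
From the recurrence with e(0) = -2:
  e(0) = -2, e(1) = 1, e(2) = 13
  so the recurrence gives e(2) = 13.
From the proposed closed form e(n) = 4ⁿ - 3 + 2:
  e(2) = 15.
The recurrence gives 13 but the closed form gives 15, so the closed form does not satisfy the recurrence.

No, the closed form is incorrect.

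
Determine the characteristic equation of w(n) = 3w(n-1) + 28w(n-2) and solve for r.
Substitute w(n) = rⁿ and divide through by rⁿ⁻²: r² - 3r - 28 = 0
Factor: (r - 7)(r + 4) = 0, so r = 7, -4.
General solution: w(n) = A·7ⁿ + B·(-4)ⁿ

Characteristic: r² - 3r - 28 = 0, Roots: r = 7, -4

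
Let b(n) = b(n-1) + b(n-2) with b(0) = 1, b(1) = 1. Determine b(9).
Computing the sequence terms:
1, 1, 2, 3, 5, 8, 13, 21, 34, 55

55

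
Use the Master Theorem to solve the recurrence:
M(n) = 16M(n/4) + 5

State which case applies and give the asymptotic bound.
Master Theorem template: M(n) = a·M(n/b) + f(n).
Here: a=16, b=4, f(n)=5
Compute log_b(a) = log_4(16) = 2.
f(n) = 5 = O(n^(2-ε)) with ε = 2. Case 1: M(n) = Θ(n^log_b(a)) = Θ(n^2).

Case 1: M(n) = Θ(n^2)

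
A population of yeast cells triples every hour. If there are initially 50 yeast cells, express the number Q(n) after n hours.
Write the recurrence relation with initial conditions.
Each hour multiplies the count by 3, so the count after n hours depends only on the count after n-1 hours: Q(n) = 3 × Q(n-1). The starting count gives Q(0) = 50.
Unrolling n times gives the closed form Q(n) = 50 × 3ⁿ.

Q(n) = 3 × Q(n-1), Q(0) = 50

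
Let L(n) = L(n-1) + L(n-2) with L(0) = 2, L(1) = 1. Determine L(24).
Computing the sequence terms:
2, 1, 3, 4, 7, 11, 18, 29, 47, 76, 123, 199, 322, 521, 843, 1364, 2207, 3571, 5778, 9349, 15127, 24476, 39603, 64079, 103682

103682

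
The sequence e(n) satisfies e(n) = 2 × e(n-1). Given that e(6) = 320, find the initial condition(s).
In general e(n) = 2ⁿ · e(0). At n = 6: e(0) = e(6) / 2^6 = 320 / 64 = 5.

e(0) = 5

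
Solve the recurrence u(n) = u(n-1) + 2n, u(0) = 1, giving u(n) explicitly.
Recurrence: u(n) = u(n-1) + 2n, initial: u(0) = 1.
Telescoping: u(n) = u(0) + 2·Σᵢ₌₁ⁿ i = 1 + 2·n(n+1)/2.

u(n) = 2·n(n+1)/2 + 1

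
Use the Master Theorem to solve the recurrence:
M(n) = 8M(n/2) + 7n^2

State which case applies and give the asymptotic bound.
Master Theorem template: M(n) = a·M(n/b) + f(n).
Here: a=8, b=2, f(n)=7n^2
Compute log_b(a) = log_2(8) = 3.
f(n) = 7n^2 = O(n^(3-ε)) with ε = 1. Case 1: M(n) = Θ(n^log_b(a)) = Θ(n^3).

Case 1: M(n) = Θ(n^3)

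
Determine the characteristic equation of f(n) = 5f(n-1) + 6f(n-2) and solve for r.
Substitute f(n) = rⁿ and divide through by rⁿ⁻²: r² - 5r - 6 = 0
Factor: (r + 1)(r - 6) = 0, so r = -1, 6.
General solution: f(n) = A·(-1)ⁿ + B·6ⁿ

Characteristic: r² - 5r - 6 = 0, Roots: r = -1, 6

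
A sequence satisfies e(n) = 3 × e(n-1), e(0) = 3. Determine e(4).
Computing step by step:
e(0) = 3
e(1) = 3 × 3 = 9
e(2) = 3 × 9 = 27
e(3) = 3 × 27 = 81
e(4) = 3 × 81 = 243

243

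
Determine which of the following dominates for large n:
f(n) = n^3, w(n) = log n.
Comparing growth rates:
Growth-rate hierarchy: log n ≺ any polynomial ≺ any exponential cⁿ (c>1) ≺ n! ≺ nⁿ.
polynomial degree 3 dominates logarithmic asymptotically.

f(n) grows faster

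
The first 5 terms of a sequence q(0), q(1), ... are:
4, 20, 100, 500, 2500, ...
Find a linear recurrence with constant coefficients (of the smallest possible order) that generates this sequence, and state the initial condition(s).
Look for the lowest-order linear relation among consecutive terms.
Observation: each term is 5× the previous.
Check at n=2: 5·20 = 100. ✓

q(n) = 5 × q(n-1), q(0) = 4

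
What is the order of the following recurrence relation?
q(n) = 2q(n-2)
The order is the largest lag k for which q(n-k) appears. Here the deepest term is q(n-2), so the order is 2.

Order 2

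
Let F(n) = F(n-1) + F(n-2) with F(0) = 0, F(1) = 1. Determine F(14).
Computing the sequence terms:
0, 1, 1, 2, 3, 5, 8, 13, 21, 34, 55, 89, 144, 233, 377

377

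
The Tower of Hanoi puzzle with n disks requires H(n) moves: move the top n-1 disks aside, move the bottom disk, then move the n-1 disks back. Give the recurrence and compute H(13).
Moving n disks = move the top n-1 disks aside (H(n-1) moves) + move the largest disk (1 move) + move the n-1 disks back on top (H(n-1) moves), so H(n) = 2H(n-1) + 1, with H(1) = 1 (a single disk takes one move).
First terms: 1, 3, 7, 15, 31, 63, … — each is one less than a power of 2. Indeed H(n) + 1 = 2(H(n-1) + 1) with H(1) + 1 = 2, so H(n) + 1 = 2ⁿ and H(n) = 2ⁿ - 1.
Hence H(13) = 2^13 - 1 = 8192 - 1 = 8191.

H(n) = 2H(n-1) + 1, H(1) = 1; H(13) = 8191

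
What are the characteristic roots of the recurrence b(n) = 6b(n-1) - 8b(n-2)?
Substitute b(n) = rⁿ and divide through by rⁿ⁻²: r² - 6r + 8 = 0
Factor: (r - 2)(r - 4) = 0, so r = 2, 4.
General solution: b(n) = A·2ⁿ + B·4ⁿ

Characteristic: r² - 6r + 8 = 0, Roots: r = 2, 4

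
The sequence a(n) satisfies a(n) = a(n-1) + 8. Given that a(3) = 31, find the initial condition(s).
a(3) = a(0) + 3·8, so a(0) = 31 - 24 = 7.

a(0) = 7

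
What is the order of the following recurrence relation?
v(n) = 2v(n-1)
The order is the largest lag k for which v(n-k) appears. Here the deepest term is v(n-1), so the order is 1.

Order 1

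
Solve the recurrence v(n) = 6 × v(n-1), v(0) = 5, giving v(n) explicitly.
Recurrence: v(n) = 6 × v(n-1), initial: v(0) = 5.
Each term is 6 times the previous, so this is geometric with ratio 6. After n steps: v(n) = v(0)·6ⁿ = 5·6ⁿ.

v(n) = 5·6ⁿ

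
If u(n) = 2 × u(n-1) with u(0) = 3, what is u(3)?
Computing step by step:
u(0) = 3
u(1) = 2 × 3 = 6
u(2) = 2 × 6 = 12
u(3) = 2 × 12 = 24

24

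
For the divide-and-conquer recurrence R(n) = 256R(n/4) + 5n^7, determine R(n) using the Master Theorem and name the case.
Master Theorem template: R(n) = a·R(n/b) + f(n).
Here: a=256, b=4, f(n)=5n^7
Compute log_b(a) = log_4(256) = 4.
f(n) = 5n^7 = Ω(n^(4+ε)) with ε = 3, and the regularity condition holds (a·f(n/b) = (a/b^7)·f(n) with a/b^7 = 4^-3 < 1). Case 3: R(n) = Θ(f(n)) = Θ(n^7).

Case 3: R(n) = Θ(n^7)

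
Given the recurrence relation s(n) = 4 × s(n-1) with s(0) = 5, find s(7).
Computing step by step:
s(0) = 5
s(1) = 4 × 5 = 20
s(2) = 4 × 20 = 80
s(3) = 4 × 80 = 320
s(4) = 4 × 320 = 1280
s(5) = 4 × 1280 = 5120
s(6) = 4 × 5120 = 20480
s(7) = 4 × 20480 = 81920

81920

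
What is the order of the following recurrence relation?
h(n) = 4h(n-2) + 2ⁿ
The order is the largest lag k for which h(n-k) appears. Here the deepest term is h(n-2) (the 2ⁿ term is non-homogeneous and does not affect the order), so the order is 2.

Order 2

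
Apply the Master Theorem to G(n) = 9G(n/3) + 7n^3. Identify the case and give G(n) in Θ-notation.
Master Theorem template: G(n) = a·G(n/b) + f(n).
Here: a=9, b=3, f(n)=7n^3
Compute log_b(a) = log_3(9) = 2.
f(n) = 7n^3 = Ω(n^(2+ε)) with ε = 1, and the regularity condition holds (a·f(n/b) = (a/b^3)·f(n) with a/b^3 = 3^-1 < 1). Case 3: G(n) = Θ(f(n)) = Θ(n^3).

Case 3: G(n) = Θ(n^3)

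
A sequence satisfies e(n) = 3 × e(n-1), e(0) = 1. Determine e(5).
Computing step by step:
e(0) = 1
e(1) = 3 × 1 = 3
e(2) = 3 × 3 = 9
e(3) = 3 × 9 = 27
e(4) = 3 × 27 = 81
e(5) = 3 × 81 = 243

243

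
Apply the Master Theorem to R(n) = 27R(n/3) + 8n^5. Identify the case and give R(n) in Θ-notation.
Master Theorem template: R(n) = a·R(n/b) + f(n).
Here: a=27, b=3, f(n)=8n^5
Compute log_b(a) = log_3(27) = 3.
f(n) = 8n^5 = Ω(n^(3+ε)) with ε = 2, and the regularity condition holds (a·f(n/b) = (a/b^5)·f(n) with a/b^5 = 3^-2 < 1). Case 3: R(n) = Θ(f(n)) = Θ(n^5).

Case 3: R(n) = Θ(n^5)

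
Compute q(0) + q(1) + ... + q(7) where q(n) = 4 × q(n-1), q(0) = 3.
Computing the sequence terms: 3, 12, 48, 192, 768, 3072, 12288, 49152
Adding these values together:

65535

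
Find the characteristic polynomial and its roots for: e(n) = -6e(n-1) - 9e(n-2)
Substitute e(n) = rⁿ and divide through by rⁿ⁻²: r² + 6r + 9 = 0
Factor: (r + 3)² = 0, so r = -3 (double root).
General solution: e(n) = (A + Bn)·(-3)ⁿ

Characteristic: r² + 6r + 9 = 0, Roots: r = -3 (double root)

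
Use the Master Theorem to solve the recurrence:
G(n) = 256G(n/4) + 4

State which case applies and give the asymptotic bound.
Master Theorem template: G(n) = a·G(n/b) + f(n).
Here: a=256, b=4, f(n)=4
Compute log_b(a) = log_4(256) = 4.
f(n) = 4 = O(n^(4-ε)) with ε = 4. Case 1: G(n) = Θ(n^log_b(a)) = Θ(n^4).

Case 1: G(n) = Θ(n^4)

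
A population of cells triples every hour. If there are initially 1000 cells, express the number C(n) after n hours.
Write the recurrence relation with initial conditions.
Each hour multiplies the count by 3, so the count after n hours depends only on the count after n-1 hours: C(n) = 3 × C(n-1). The starting count gives C(0) = 1000.
Unrolling n times gives the closed form C(n) = 1000 × 3ⁿ.

C(n) = 3 × C(n-1), C(0) = 1000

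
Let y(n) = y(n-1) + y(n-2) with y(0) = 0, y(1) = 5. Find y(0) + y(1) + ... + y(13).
Computing the sequence terms: 0, 5, 5, 10, 15, 25, 40, 65, 105, 170, 275, 445, 720, 1165
Adding these values together:

3045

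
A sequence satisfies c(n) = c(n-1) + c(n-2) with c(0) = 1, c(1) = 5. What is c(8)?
Computing the sequence terms:
1, 5, 6, 11, 17, 28, 45, 73, 118

118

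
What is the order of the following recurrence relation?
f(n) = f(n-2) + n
The order is the largest lag k for which f(n-k) appears. Here the deepest term is f(n-2) (the n term is non-homogeneous and does not affect the order), so the order is 2.

Order 2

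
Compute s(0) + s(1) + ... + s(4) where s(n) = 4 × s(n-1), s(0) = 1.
Computing the sequence terms: 1, 4, 16, 64, 256
Adding these values together:

341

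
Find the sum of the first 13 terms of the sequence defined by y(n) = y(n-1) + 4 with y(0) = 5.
Computing the sequence terms: 5, 9, 13, 17, 21, 25, 29, 33, 37, 41, 45, 49, 53
Adding these values together:

377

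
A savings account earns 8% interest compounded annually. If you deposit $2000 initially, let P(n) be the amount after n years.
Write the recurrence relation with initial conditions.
Each year the balance grows by 8%, i.e. is multiplied by 1 + 8/100 = 1.08, so P(n) = 1.08 × P(n-1). The initial deposit gives P(0) = 2000.
Unrolling gives the closed form P(n) = 2000 × (1.08)ⁿ.

P(n) = 1.08 × P(n-1), P(0) = 2000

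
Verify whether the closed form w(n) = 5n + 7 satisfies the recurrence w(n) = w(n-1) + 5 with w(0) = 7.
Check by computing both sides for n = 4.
From the recurrence with w(0) = 7:
  w(0) = 7, w(1) = 12, w(2) = 17, w(3) = 22, w(4) = 27
  so the recurrence gives w(4) = 27.
From the proposed closed form w(n) = 5n + 7:
  w(4) = 27.
Both sides give 27 at n = 4, and the initial condition(s) match, so the closed form is consistent.

Yes, the closed form is correct.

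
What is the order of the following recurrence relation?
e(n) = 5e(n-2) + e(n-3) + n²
The order is the largest lag k for which e(n-k) appears. Here the deepest term is e(n-3) (the n² term is non-homogeneous and does not affect the order), so the order is 3.

Order 3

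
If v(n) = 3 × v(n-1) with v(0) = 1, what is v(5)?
Computing step by step:
v(0) = 1
v(1) = 3 × 1 = 3
v(2) = 3 × 3 = 9
v(3) = 3 × 9 = 27
v(4) = 3 × 27 = 81
v(5) = 3 × 81 = 243

243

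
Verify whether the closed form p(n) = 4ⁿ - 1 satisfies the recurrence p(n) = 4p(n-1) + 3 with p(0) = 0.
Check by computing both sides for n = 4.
From the recurrence with p(0) = 0:
  p(0) = 0, p(1) = 3, p(2) = 15, p(3) = 63, p(4) = 255
  so the recurrence gives p(4) = 255.
From the proposed closed form p(n) = 4ⁿ - 1:
  p(4) = 255.
Both sides give 255 at n = 4, and the initial condition(s) match, so the closed form is consistent.

Yes, the closed form is correct.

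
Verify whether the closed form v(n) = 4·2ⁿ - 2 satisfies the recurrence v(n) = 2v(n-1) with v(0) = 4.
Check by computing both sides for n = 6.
From the recurrence with v(0) = 4:
  v(0) = 4, v(1) = 8, v(2) = 16, v(3) = 32, v(4) = 64, v(5) = 128, v(6) = 256
  so the recurrence gives v(6) = 256.
From the proposed closed form v(n) = 4·2ⁿ - 2:
  v(6) = 254.
The recurrence gives 256 but the closed form gives 254, so the closed form does not satisfy the recurrence.

No, the closed form is incorrect.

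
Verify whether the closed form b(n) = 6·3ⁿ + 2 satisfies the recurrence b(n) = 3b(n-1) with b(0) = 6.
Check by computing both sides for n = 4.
From the recurrence with b(0) = 6:
  b(0) = 6, b(1) = 18, b(2) = 54, b(3) = 162, b(4) = 486
  so the recurrence gives b(4) = 486.
From the proposed closed form b(n) = 6·3ⁿ + 2:
  b(4) = 488.
The recurrence gives 486 but the closed form gives 488, so the closed form does not satisfy the recurrence.

No, the closed form is incorrect.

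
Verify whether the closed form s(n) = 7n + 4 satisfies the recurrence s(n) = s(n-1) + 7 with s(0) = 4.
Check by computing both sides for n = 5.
From the recurrence with s(0) = 4:
  s(0) = 4, s(1) = 11, s(2) = 18, s(3) = 25, s(4) = 32, s(5) = 39
  so the recurrence gives s(5) = 39.
From the proposed closed form s(n) = 7n + 4:
  s(5) = 39.
Both sides give 39 at n = 5, and the initial condition(s) match, so the closed form is consistent.

Yes, the closed form is correct.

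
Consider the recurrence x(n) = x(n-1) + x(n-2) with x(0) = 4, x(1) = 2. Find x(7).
Computing the sequence terms:
4, 2, 6, 8, 14, 22, 36, 58

58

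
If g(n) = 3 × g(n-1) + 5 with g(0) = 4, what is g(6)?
Computing step by step:
g(0) = 4
g(1) = 3 × 4 + 5 = 17
g(2) = 3 × 17 + 5 = 56
g(3) = 3 × 56 + 5 = 173
g(4) = 3 × 173 + 5 = 524
g(5) = 3 × 524 + 5 = 1577
g(6) = 3 × 1577 + 5 = 4736

4736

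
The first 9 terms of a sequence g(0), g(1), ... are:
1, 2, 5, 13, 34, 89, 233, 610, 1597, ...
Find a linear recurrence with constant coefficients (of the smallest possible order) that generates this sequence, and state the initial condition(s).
Look for the lowest-order linear relation among consecutive terms.
Observation: g(n) - 3·g(n-1) - (-1)·g(n-2) = 0 holds for the shown terms, and no order-1 relation g(n) = α·g(n-1) + β fits.
Check at n=3: 3·5 + (-1)·2 = 13. ✓

g(n) = 3g(n-1) - g(n-2), g(0) = 1, g(1) = 2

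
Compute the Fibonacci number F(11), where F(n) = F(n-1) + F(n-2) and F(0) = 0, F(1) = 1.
Computing the sequence terms:
0, 1, 1, 2, 3, 5, 8, 13, 21, 34, 55, 89

89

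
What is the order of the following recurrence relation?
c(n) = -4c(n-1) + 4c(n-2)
The order is the largest lag k for which c(n-k) appears. Here the deepest term is c(n-2), so the order is 2.

Order 2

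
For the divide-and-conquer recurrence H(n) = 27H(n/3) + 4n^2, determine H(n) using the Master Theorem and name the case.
Master Theorem template: H(n) = a·H(n/b) + f(n).
Here: a=27, b=3, f(n)=4n^2
Compute log_b(a) = log_3(27) = 3.
f(n) = 4n^2 = O(n^(3-ε)) with ε = 1. Case 1: H(n) = Θ(n^log_b(a)) = Θ(n^3).

Case 1: H(n) = Θ(n^3)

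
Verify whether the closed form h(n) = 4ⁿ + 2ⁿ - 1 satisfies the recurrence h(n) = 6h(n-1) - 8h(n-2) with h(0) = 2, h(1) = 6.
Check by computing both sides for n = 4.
From the recurrence with h(0) = 2, h(1) = 6:
  h(0) = 2, h(1) = 6, h(2) = 20, h(3) = 72, h(4) = 272
  so the recurrence gives h(4) = 272.
From the proposed closed form h(n) = 4ⁿ + 2ⁿ - 1:
  h(4) = 271.
The recurrence gives 272 but the closed form gives 271, so the closed form does not satisfy the recurrence.

No, the closed form is incorrect.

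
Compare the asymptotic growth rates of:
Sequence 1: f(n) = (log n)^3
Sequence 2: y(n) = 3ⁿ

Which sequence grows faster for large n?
Comparing growth rates:
Growth-rate hierarchy: log n ≺ any polynomial ≺ any exponential cⁿ (c>1) ≺ n! ≺ nⁿ.
exponential base 3 dominates polylogarithmic (log n)^3 asymptotically.

y(n) grows faster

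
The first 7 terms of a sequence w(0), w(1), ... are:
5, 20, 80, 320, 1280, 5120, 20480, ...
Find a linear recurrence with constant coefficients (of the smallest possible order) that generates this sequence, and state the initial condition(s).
Look for the lowest-order linear relation among consecutive terms.
Observation: each term is 4× the previous.
Check at n=2: 4·20 = 80. ✓

w(n) = 4 × w(n-1), w(0) = 5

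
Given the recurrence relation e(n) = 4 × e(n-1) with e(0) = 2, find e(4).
Computing step by step:
e(0) = 2
e(1) = 4 × 2 = 8
e(2) = 4 × 8 = 32
e(3) = 4 × 32 = 128
e(4) = 4 × 128 = 512

512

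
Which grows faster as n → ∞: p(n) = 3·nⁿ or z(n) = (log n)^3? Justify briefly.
Comparing growth rates:
Growth-rate hierarchy: log n ≺ any polynomial ≺ any exponential cⁿ (c>1) ≺ n! ≺ nⁿ.
super-exponential nⁿ dominates polylogarithmic (log n)^3 asymptotically.

p(n) grows faster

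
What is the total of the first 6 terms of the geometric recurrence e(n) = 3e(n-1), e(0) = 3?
Computing the sequence terms: 3, 9, 27, 81, 243, 729
Adding these values together:

1092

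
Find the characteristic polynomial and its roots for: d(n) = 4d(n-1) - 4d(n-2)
Substitute d(n) = rⁿ and divide through by rⁿ⁻²: r² - 4r + 4 = 0
Factor: (r - 2)² = 0, so r = 2 (double root).
General solution: d(n) = (A + Bn)·2ⁿ

Characteristic: r² - 4r + 4 = 0, Roots: r = 2 (double root)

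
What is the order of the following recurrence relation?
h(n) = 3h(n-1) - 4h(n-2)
The order is the largest lag k for which h(n-k) appears. Here the deepest term is h(n-2), so the order is 2.

Order 2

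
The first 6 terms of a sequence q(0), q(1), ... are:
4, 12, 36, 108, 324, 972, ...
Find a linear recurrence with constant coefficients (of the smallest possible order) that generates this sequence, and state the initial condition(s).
Look for the lowest-order linear relation among consecutive terms.
Observation: each term is 3× the previous.
Check at n=2: 3·12 = 36. ✓

q(n) = 3 × q(n-1), q(0) = 4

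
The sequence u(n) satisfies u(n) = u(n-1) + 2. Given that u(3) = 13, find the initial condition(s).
u(3) = u(0) + 3·2, so u(0) = 13 - 6 = 7.

u(0) = 7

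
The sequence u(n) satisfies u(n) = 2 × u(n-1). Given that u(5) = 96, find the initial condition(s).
In general u(n) = 2ⁿ · u(0). At n = 5: u(0) = u(5) / 2^5 = 96 / 32 = 3.

u(0) = 3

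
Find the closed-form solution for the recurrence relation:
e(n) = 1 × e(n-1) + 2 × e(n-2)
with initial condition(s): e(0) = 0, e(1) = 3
Recurrence: e(n) = 1 × e(n-1) + 2 × e(n-2), initial: e(0) = 0, e(1) = 3.
Characteristic equation: r² - 1r - 2 = 0, which factors as (r - 2)(r + 1) = 0, so r = 2, -1. General solution e(n) = A·2ⁿ + B·(-1)ⁿ. From e(0) = 0: A + B = 0. From e(1) = 3: 2A - 1B = 3. Solving gives A = 1, B = -1.

e(n) = 2ⁿ - (-1)ⁿ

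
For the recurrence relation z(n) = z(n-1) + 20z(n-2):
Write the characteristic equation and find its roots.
Substitute z(n) = rⁿ and divide through by rⁿ⁻²: r² - r - 20 = 0
Factor: (r - 5)(r + 4) = 0, so r = 5, -4.
General solution: z(n) = A·5ⁿ + B·(-4)ⁿ

Characteristic: r² - r - 20 = 0, Roots: r = 5, -4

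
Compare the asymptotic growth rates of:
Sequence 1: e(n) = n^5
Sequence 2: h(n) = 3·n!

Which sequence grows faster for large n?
Comparing growth rates:
Growth-rate hierarchy: log n ≺ any polynomial ≺ any exponential cⁿ (c>1) ≺ n! ≺ nⁿ.
factorial dominates polynomial degree 5 asymptotically.

h(n) grows faster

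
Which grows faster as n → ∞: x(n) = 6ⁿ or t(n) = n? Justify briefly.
Comparing growth rates:
Growth-rate hierarchy: log n ≺ any polynomial ≺ any exponential cⁿ (c>1) ≺ n! ≺ nⁿ.
exponential base 6 dominates polynomial degree 1 asymptotically.

x(n) grows faster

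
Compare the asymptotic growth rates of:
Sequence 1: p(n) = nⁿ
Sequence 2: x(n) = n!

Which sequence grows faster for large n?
Comparing growth rates:
Growth-rate hierarchy: log n ≺ any polynomial ≺ any exponential cⁿ (c>1) ≺ n! ≺ nⁿ.
super-exponential nⁿ dominates factorial asymptotically.

p(n) grows faster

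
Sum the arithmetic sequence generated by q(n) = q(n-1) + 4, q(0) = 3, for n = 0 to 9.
Computing the sequence terms: 3, 7, 11, 15, 19, 23, 27, 31, 35, 39
Adding these values together:

210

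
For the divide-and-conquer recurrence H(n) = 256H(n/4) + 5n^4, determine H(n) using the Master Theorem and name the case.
Master Theorem template: H(n) = a·H(n/b) + f(n).
Here: a=256, b=4, f(n)=5n^4
Compute log_b(a) = log_4(256) = 4.
f(n) = 5n^4 = Θ(n^4). Case 2: H(n) = Θ(n^4 log n).

Case 2: H(n) = Θ(n^4 log n)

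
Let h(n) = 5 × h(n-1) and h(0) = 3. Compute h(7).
Computing step by step:
h(0) = 3
h(1) = 5 × 3 = 15
h(2) = 5 × 15 = 75
h(3) = 5 × 75 = 375
h(4) = 5 × 375 = 1875
h(5) = 5 × 1875 = 9375
h(6) = 5 × 9375 = 46875
h(7) = 5 × 46875 = 234375

234375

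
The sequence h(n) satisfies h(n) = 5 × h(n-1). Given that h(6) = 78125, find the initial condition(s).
In general h(n) = 5ⁿ · h(0). At n = 6: h(0) = h(6) / 5^6 = 78125 / 15625 = 5.

h(0) = 5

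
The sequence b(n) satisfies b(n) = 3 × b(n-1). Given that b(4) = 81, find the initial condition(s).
In general b(n) = 3ⁿ · b(0). At n = 4: b(0) = b(4) / 3^4 = 81 / 81 = 1.

b(0) = 1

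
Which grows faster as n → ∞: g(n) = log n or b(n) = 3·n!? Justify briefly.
Comparing growth rates:
Growth-rate hierarchy: log n ≺ any polynomial ≺ any exponential cⁿ (c>1) ≺ n! ≺ nⁿ.
factorial dominates logarithmic asymptotically.

b(n) grows faster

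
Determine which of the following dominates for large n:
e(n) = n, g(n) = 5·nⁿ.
Comparing growth rates:
Growth-rate hierarchy: log n ≺ any polynomial ≺ any exponential cⁿ (c>1) ≺ n! ≺ nⁿ.
super-exponential nⁿ dominates polynomial degree 1 asymptotically.

g(n) grows faster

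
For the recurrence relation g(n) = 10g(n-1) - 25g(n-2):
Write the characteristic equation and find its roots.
Substitute g(n) = rⁿ and divide through by rⁿ⁻²: r² - 10r + 25 = 0
Factor: (r - 5)² = 0, so r = 5 (double root).
General solution: g(n) = (A + Bn)·5ⁿ

Characteristic: r² - 10r + 25 = 0, Roots: r = 5 (double root)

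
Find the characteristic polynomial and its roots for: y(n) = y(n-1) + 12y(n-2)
Substitute y(n) = rⁿ and divide through by rⁿ⁻²: r² - r - 12 = 0
Factor: (r + 3)(r - 4) = 0, so r = -3, 4.
General solution: y(n) = A·(-3)ⁿ + B·4ⁿ

Characteristic: r² - r - 12 = 0, Roots: r = -3, 4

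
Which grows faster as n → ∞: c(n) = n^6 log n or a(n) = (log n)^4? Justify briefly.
Comparing growth rates:
Growth-rate hierarchy: log n ≺ any polynomial ≺ any exponential cⁿ (c>1) ≺ n! ≺ nⁿ.
polynomial degree 6 (with log factor) dominates polylogarithmic (log n)^4 asymptotically.

c(n) grows faster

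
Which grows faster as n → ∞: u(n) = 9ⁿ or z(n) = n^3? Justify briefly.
Comparing growth rates:
Growth-rate hierarchy: log n ≺ any polynomial ≺ any exponential cⁿ (c>1) ≺ n! ≺ nⁿ.
exponential base 9 dominates polynomial degree 3 asymptotically.

u(n) grows faster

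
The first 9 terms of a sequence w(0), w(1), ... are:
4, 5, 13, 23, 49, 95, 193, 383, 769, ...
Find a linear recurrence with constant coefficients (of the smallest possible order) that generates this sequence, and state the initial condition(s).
Look for the lowest-order linear relation among consecutive terms.
Observation: w(n) - 1·w(n-1) - (2)·w(n-2) = 0 holds for the shown terms, and no order-1 relation w(n) = α·w(n-1) + β fits.
Check at n=3: 1·13 + (2)·5 = 23. ✓

w(n) = w(n-1) + 2w(n-2), w(0) = 4, w(1) = 5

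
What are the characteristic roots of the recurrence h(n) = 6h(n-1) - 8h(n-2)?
Substitute h(n) = rⁿ and divide through by rⁿ⁻²: r² - 6r + 8 = 0
Factor: (r - 2)(r - 4) = 0, so r = 2, 4.
General solution: h(n) = A·2ⁿ + B·4ⁿ

Characteristic: r² - 6r + 8 = 0, Roots: r = 2, 4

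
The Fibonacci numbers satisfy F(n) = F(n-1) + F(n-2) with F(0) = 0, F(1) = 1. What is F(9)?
Computing the sequence terms:
0, 1, 1, 2, 3, 5, 8, 13, 21, 34

34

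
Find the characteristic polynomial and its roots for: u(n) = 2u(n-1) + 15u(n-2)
Substitute u(n) = rⁿ and divide through by rⁿ⁻²: r² - 2r - 15 = 0
Factor: (r - 5)(r + 3) = 0, so r = 5, -3.
General solution: u(n) = A·5ⁿ + B·(-3)ⁿ

Characteristic: r² - 2r - 15 = 0, Roots: r = 5, -3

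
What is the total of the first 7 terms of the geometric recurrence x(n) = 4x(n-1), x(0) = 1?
Computing the sequence terms: 1, 4, 16, 64, 256, 1024, 4096
Adding these values together:

5461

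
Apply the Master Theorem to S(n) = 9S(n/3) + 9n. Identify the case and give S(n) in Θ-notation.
Master Theorem template: S(n) = a·S(n/b) + f(n).
Here: a=9, b=3, f(n)=9n
Compute log_b(a) = log_3(9) = 2.
f(n) = 9n = O(n^(2-ε)) with ε = 1. Case 1: S(n) = Θ(n^log_b(a)) = Θ(n^2).

Case 1: S(n) = Θ(n^2)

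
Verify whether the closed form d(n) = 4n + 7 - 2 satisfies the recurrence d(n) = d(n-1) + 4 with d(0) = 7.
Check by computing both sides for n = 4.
From the recurrence with d(0) = 7:
  d(0) = 7, d(1) = 11, d(2) = 15, d(3) = 19, d(4) = 23
  so the recurrence gives d(4) = 23.
From the proposed closed form d(n) = 4n + 7 - 2:
  d(4) = 21.
The recurrence gives 23 but the closed form gives 21, so the closed form does not satisfy the recurrence.

No, the closed form is incorrect.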